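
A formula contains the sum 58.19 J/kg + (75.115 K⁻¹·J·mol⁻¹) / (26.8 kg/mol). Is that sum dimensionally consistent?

Expand each in SI base units:
  58.19 J/kg:  J·kg⁻¹ = N·m·kg⁻¹ = m²·s⁻²
  (75.115 K⁻¹·J·mol⁻¹) / (26.8 kg/mol):  [kg·m²·s⁻²·K⁻¹·mol⁻¹] / [kg·mol⁻¹] = m²·s⁻²·K⁻¹
m²·s⁻² ≠ m²·s⁻²·K⁻¹, so they cannot be added.

No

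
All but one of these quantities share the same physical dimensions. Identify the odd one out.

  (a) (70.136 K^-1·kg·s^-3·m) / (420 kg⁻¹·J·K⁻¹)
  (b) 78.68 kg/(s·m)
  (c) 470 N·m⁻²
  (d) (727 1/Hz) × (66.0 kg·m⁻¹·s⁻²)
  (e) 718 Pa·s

(c)

Expand each in SI base units:
  (a) [kg·m·s⁻³·K⁻¹] / [m²·s⁻²·K⁻¹] = kg·m⁻¹·s⁻¹
  (b) kg·m⁻¹·s⁻¹
  (c) N·m⁻² = kg·m·s⁻²·m⁻² = kg·m⁻¹·s⁻²
  (d) [s] · [kg·m⁻¹·s⁻²] = kg·m⁻¹·s⁻¹
  (e) Pa·s = N·m⁻²·s = kg·m⁻¹·s⁻¹
All reduce to kg·m⁻¹·s⁻¹ except (c), which is kg·m⁻¹·s⁻².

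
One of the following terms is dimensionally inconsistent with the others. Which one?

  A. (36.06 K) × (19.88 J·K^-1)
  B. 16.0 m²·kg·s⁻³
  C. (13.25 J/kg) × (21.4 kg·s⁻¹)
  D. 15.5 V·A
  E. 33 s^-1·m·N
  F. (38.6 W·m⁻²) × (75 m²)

Expand each in SI base units:
  A. [K] · [kg·m²·s⁻²·K⁻¹] = kg·m²·s⁻²
  B. kg·m²·s⁻³
  C. [m²·s⁻²] · [kg·s⁻¹] = kg·m²·s⁻³
  D. V·A = J·C⁻¹·A = kg·m²·s⁻³
  E. N·m·s⁻¹ = kg·m·s⁻²·m·s⁻¹ = kg·m²·s⁻³
  F. [kg·s⁻³] · [m²] = kg·m²·s⁻³
All reduce to kg·m²·s⁻³ except A., which is kg·m²·s⁻².

A.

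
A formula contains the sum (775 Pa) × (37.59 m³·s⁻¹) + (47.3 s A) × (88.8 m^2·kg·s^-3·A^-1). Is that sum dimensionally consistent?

Dimensions:
  (775 Pa) × (37.59 m³·s⁻¹):  [kg·m⁻¹·s⁻²] · [m³·s⁻¹] = kg·m²·s⁻³
  (47.3 s A) × (88.8 m^2·kg·s^-3·A^-1):  [s·A] · [kg·m²·s⁻³·A⁻¹] = kg·m²·s⁻²
kg·m²·s⁻³ ≠ kg·m²·s⁻², so they cannot be added.

No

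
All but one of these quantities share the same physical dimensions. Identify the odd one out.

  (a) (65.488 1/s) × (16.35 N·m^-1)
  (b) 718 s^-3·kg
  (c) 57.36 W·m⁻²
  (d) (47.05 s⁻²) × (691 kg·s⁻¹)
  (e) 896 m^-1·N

(e)

In SI base units:
  (a) [s⁻¹] · [kg·s⁻²] = kg·s⁻³
  (b) kg·s⁻³
  (c) W·m⁻² = J·s⁻¹·m⁻² = kg·s⁻³
  (d) [s⁻²] · [kg·s⁻¹] = kg·s⁻³
  (e) N·m⁻¹ = kg·m·s⁻²·m⁻¹ = kg·s⁻²
All reduce to kg·s⁻³ except (e), which is kg·s⁻².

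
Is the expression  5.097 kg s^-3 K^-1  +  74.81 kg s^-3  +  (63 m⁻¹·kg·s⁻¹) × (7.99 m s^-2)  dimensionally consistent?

In SI base units:
  5.097 kg s^-3 K^-1:  kg·s⁻³·K⁻¹
  74.81 kg s^-3:  kg·s⁻³
  (63 m⁻¹·kg·s⁻¹) × (7.99 m s^-2):  [kg·m⁻¹·s⁻¹] · [m·s⁻²] = kg·s⁻³
The terms do not share a single dimension (kg·s⁻³ vs kg·s⁻³·K⁻¹).

No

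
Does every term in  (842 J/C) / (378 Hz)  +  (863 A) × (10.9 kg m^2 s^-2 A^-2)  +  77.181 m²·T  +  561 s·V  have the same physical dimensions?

Dimensions:
  (842 J/C) / (378 Hz):  [kg·m²·s⁻³·A⁻¹] / [s⁻¹] = kg·m²·s⁻²·A⁻¹
  (863 A) × (10.9 kg m^2 s^-2 A^-2):  [A] · [kg·m²·s⁻²·A⁻²] = kg·m²·s⁻²·A⁻¹
  77.181 m²·T:  T·m² = Wb·m⁻²·m² = kg·m²·s⁻²·A⁻¹
  561 s·V:  V·s = J·C⁻¹·s = kg·m²·s⁻²·A⁻¹
Every term reduces to kg·m²·s⁻²·A⁻¹.

Yes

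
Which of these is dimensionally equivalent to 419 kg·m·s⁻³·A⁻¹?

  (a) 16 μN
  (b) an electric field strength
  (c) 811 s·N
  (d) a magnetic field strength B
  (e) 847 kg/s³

Reference: kg·m·s⁻³·A⁻¹.
Each option:
  (a) N = kg·m·s⁻²
  (b) [electric field strength] = kg·m·s⁻³·A⁻¹  ← same
  (c) N·s = kg·m·s⁻²·s = kg·m·s⁻¹
  (d) [magnetic field strength B] = kg·s⁻²·A⁻¹
  (e) kg·s⁻³
Only (b) matches kg·m·s⁻³·A⁻¹.

(b)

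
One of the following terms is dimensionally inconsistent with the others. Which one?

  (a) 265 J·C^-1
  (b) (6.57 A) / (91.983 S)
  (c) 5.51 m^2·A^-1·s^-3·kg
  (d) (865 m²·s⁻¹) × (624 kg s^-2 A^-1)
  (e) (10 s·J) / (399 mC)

Expand each in SI base units:
  (a) J·C⁻¹ = N·m·(s·A)⁻¹ = kg·m²·s⁻³·A⁻¹
  (b) [A] / [kg⁻¹·m⁻²·s³·A²] = kg·m²·s⁻³·A⁻¹
  (c) kg·m²·s⁻³·A⁻¹
  (d) [m²·s⁻¹] · [kg·s⁻²·A⁻¹] = kg·m²·s⁻³·A⁻¹
  (e) [kg·m²·s⁻¹] / [s·A] = kg·m²·s⁻²·A⁻¹
All reduce to kg·m²·s⁻³·A⁻¹ except (e), which is kg·m²·s⁻²·A⁻¹.

(e)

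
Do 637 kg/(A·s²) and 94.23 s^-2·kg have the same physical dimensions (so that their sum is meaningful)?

No

Dimensions:
  637 kg/(A·s²):  kg·s⁻²·A⁻¹
  94.23 s^-2·kg:  kg·s⁻²
kg·s⁻²·A⁻¹ ≠ kg·s⁻², so they cannot be added.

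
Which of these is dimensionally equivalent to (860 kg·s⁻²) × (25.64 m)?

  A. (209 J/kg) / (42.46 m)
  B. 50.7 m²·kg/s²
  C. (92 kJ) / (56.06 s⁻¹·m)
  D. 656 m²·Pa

D.

Reference: [kg·s⁻²] · [m] = kg·m·s⁻².
Each option:
  A. [m²·s⁻²] / [m] = m·s⁻²
  B. kg·m²·s⁻²
  C. [kg·m²·s⁻²] / [m·s⁻¹] = kg·m·s⁻¹
  D. Pa·m² = N·m⁻²·m² = kg·m·s⁻²  ← same
Only D. matches kg·m·s⁻².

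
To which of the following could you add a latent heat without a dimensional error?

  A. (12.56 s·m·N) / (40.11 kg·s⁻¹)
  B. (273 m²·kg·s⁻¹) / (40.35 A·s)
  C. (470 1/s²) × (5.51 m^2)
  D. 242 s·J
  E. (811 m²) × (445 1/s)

Reference: [latent heat] = m²·s⁻².
Each option:
  A. [kg·m²·s⁻¹] / [kg·s⁻¹] = m²
  B. [kg·m²·s⁻¹] / [s·A] = kg·m²·s⁻²·A⁻¹
  C. [s⁻²] · [m²] = m²·s⁻²  ← same
  D. J·s = N·m·s = kg·m²·s⁻¹
  E. [m²] · [s⁻¹] = m²·s⁻¹
Only C. matches m²·s⁻².

C.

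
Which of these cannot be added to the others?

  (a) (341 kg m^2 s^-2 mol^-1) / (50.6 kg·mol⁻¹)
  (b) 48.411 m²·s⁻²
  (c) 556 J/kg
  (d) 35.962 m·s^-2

(d)

Expand each in SI base units:
  (a) [kg·m²·s⁻²·mol⁻¹] / [kg·mol⁻¹] = m²·s⁻²
  (b) m²·s⁻²
  (c) J·kg⁻¹ = N·m·kg⁻¹ = m²·s⁻²
  (d) m·s⁻²
All reduce to m²·s⁻² except (d), which is m·s⁻².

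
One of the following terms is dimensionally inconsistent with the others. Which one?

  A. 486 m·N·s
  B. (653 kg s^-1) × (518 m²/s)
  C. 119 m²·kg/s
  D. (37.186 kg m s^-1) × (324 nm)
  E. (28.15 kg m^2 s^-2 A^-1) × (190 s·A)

Work out the base dimensions of each:
  A. N·m·s = kg·m·s⁻²·m·s = kg·m²·s⁻¹
  B. [kg·s⁻¹] · [m²·s⁻¹] = kg·m²·s⁻²
  C. kg·m²·s⁻¹
  D. [kg·m·s⁻¹] · [m] = kg·m²·s⁻¹
  E. [kg·m²·s⁻²·A⁻¹] · [s·A] = kg·m²·s⁻¹
All reduce to kg·m²·s⁻¹ except B., which is kg·m²·s⁻².

B.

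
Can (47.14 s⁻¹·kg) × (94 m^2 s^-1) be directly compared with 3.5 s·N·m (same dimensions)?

Expand each in SI base units:
  (47.14 s⁻¹·kg) × (94 m^2 s^-1):  [kg·s⁻¹] · [m²·s⁻¹] = kg·m²·s⁻²
  3.5 s·N·m:  N·m·s = kg·m·s⁻²·m·s = kg·m²·s⁻¹
kg·m²·s⁻² ≠ kg·m²·s⁻¹, so they cannot be added.

No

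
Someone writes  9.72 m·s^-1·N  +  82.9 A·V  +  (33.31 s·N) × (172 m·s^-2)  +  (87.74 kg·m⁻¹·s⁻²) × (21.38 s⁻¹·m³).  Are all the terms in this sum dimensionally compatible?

Yes

Work out the base dimensions of each:
  9.72 m·s^-1·N:  N·m·s⁻¹ = kg·m·s⁻²·m·s⁻¹ = kg·m²·s⁻³
  82.9 A·V:  V·A = J·C⁻¹·A = kg·m²·s⁻³
  (33.31 s·N) × (172 m·s^-2):  [kg·m·s⁻¹] · [m·s⁻²] = kg·m²·s⁻³
  (87.74 kg·m⁻¹·s⁻²) × (21.38 s⁻¹·m³):  [kg·m⁻¹·s⁻²] · [m³·s⁻¹] = kg·m²·s⁻³
Every term reduces to kg·m²·s⁻³.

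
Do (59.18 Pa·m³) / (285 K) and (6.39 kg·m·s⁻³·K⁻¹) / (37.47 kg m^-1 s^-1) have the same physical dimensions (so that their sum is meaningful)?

No

In SI base units:
  (59.18 Pa·m³) / (285 K):  [kg·m²·s⁻²] / [K] = kg·m²·s⁻²·K⁻¹
  (6.39 kg·m·s⁻³·K⁻¹) / (37.47 kg m^-1 s^-1):  [kg·m·s⁻³·K⁻¹] / [kg·m⁻¹·s⁻¹] = m²·s⁻²·K⁻¹
kg·m²·s⁻²·K⁻¹ ≠ m²·s⁻²·K⁻¹, so they cannot be added.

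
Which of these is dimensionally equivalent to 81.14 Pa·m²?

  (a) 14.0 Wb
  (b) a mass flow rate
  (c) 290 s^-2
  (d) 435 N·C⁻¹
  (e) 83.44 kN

Reference: Pa·m² = N·m⁻²·m² = kg·m·s⁻².
Each option:
  (a) Wb = V·s = kg·m²·s⁻²·A⁻¹
  (b) [mass flow rate] = kg·s⁻¹
  (c) s⁻²
  (d) N·C⁻¹ = kg·m·s⁻²·(s·A)⁻¹ = kg·m·s⁻³·A⁻¹
  (e) N = kg·m·s⁻²  ← same
Only (e) matches kg·m·s⁻².

(e)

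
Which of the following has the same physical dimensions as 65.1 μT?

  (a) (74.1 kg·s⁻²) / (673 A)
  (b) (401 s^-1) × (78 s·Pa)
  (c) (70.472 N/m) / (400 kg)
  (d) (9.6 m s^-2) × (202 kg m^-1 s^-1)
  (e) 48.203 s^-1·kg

(a)

Reference: T = Wb·m⁻² = kg·s⁻²·A⁻¹.
Each option:
  (a) [kg·s⁻²] / [A] = kg·s⁻²·A⁻¹  ← same
  (b) [s⁻¹] · [kg·m⁻¹·s⁻¹] = kg·m⁻¹·s⁻²
  (c) [kg·s⁻²] / [kg] = s⁻²
  (d) [m·s⁻²] · [kg·m⁻¹·s⁻¹] = kg·s⁻³
  (e) kg·s⁻¹
Only (a) matches kg·s⁻²·A⁻¹.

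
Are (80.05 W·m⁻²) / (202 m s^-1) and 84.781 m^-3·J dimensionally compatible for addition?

Dimensions:
  (80.05 W·m⁻²) / (202 m s^-1):  [kg·s⁻³] / [m·s⁻¹] = kg·m⁻¹·s⁻²
  84.781 m^-3·J:  J·m⁻³ = N·m·m⁻³ = kg·m⁻¹·s⁻²
Both are kg·m⁻¹·s⁻², so they have the same dimensions and can be added.

Yes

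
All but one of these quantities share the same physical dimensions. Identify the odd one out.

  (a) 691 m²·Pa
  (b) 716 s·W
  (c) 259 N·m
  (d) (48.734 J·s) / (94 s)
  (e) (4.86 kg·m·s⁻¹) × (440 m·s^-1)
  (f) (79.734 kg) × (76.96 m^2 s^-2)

Expand each in SI base units:
  (a) Pa·m² = N·m⁻²·m² = kg·m·s⁻²
  (b) W·s = J·s⁻¹·s = kg·m²·s⁻²
  (c) N·m = kg·m·s⁻²·m = kg·m²·s⁻²
  (d) [kg·m²·s⁻¹] / [s] = kg·m²·s⁻²
  (e) [kg·m·s⁻¹] · [m·s⁻¹] = kg·m²·s⁻²
  (f) [kg] · [m²·s⁻²] = kg·m²·s⁻²
All reduce to kg·m²·s⁻² except (a), which is kg·m·s⁻².

(a)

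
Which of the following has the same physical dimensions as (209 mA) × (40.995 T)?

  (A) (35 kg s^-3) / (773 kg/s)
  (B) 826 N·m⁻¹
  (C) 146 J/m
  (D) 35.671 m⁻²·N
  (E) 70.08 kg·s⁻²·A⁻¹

(B)

Reference: [A] · [kg·s⁻²·A⁻¹] = kg·s⁻².
Each option:
  (A) [kg·s⁻³] / [kg·s⁻¹] = s⁻²
  (B) N·m⁻¹ = kg·m·s⁻²·m⁻¹ = kg·s⁻²  ← same
  (C) J·m⁻¹ = N·m·m⁻¹ = kg·m·s⁻²
  (D) N·m⁻² = kg·m·s⁻²·m⁻² = kg·m⁻¹·s⁻²
  (E) kg·s⁻²·A⁻¹
Only (B) matches kg·s⁻².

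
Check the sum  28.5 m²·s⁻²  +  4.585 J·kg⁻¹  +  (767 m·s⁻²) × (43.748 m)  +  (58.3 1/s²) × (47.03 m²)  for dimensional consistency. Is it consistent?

Yes

In SI base units:
  28.5 m²·s⁻²:  m²·s⁻²
  4.585 J·kg⁻¹:  J·kg⁻¹ = N·m·kg⁻¹ = m²·s⁻²
  (767 m·s⁻²) × (43.748 m):  [m·s⁻²] · [m] = m²·s⁻²
  (58.3 1/s²) × (47.03 m²):  [s⁻²] · [m²] = m²·s⁻²
Every term reduces to m²·s⁻².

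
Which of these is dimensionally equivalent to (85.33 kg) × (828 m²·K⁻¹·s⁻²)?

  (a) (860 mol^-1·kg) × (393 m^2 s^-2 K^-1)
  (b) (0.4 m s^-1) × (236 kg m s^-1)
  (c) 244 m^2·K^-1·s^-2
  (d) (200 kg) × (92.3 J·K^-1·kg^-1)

(d)

Reference: [kg] · [m²·s⁻²·K⁻¹] = kg·m²·s⁻²·K⁻¹.
Each option:
  (a) [kg·mol⁻¹] · [m²·s⁻²·K⁻¹] = kg·m²·s⁻²·K⁻¹·mol⁻¹
  (b) [m·s⁻¹] · [kg·m·s⁻¹] = kg·m²·s⁻²
  (c) m²·s⁻²·K⁻¹
  (d) [kg] · [m²·s⁻²·K⁻¹] = kg·m²·s⁻²·K⁻¹  ← same
Only (d) matches kg·m²·s⁻²·K⁻¹.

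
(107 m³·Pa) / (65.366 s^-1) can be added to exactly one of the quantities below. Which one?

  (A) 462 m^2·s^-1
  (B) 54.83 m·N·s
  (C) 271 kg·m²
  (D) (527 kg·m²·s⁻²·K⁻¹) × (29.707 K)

Reference: [kg·m²·s⁻²] / [s⁻¹] = kg·m²·s⁻¹.
Each option:
  (A) m²·s⁻¹
  (B) N·m·s = kg·m·s⁻²·m·s = kg·m²·s⁻¹  ← same
  (C) kg·m²
  (D) [kg·m²·s⁻²·K⁻¹] · [K] = kg·m²·s⁻²
Only (B) matches kg·m²·s⁻¹.

(B)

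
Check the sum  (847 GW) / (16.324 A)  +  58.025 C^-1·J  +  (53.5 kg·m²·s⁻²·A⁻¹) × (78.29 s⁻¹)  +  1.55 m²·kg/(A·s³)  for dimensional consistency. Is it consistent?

Yes

Expand each in SI base units:
  (847 GW) / (16.324 A):  [kg·m²·s⁻³] / [A] = kg·m²·s⁻³·A⁻¹
  58.025 C^-1·J:  J·C⁻¹ = N·m·(s·A)⁻¹ = kg·m²·s⁻³·A⁻¹
  (53.5 kg·m²·s⁻²·A⁻¹) × (78.29 s⁻¹):  [kg·m²·s⁻²·A⁻¹] · [s⁻¹] = kg·m²·s⁻³·A⁻¹
  1.55 m²·kg/(A·s³):  kg·m²·s⁻³·A⁻¹
Every term reduces to kg·m²·s⁻³·A⁻¹.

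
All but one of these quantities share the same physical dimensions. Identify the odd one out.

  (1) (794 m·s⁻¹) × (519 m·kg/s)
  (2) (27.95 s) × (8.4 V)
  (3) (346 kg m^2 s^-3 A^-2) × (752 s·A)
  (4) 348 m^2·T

(1)

Dimensions:
  (1) [m·s⁻¹] · [kg·m·s⁻¹] = kg·m²·s⁻²
  (2) [s] · [kg·m²·s⁻³·A⁻¹] = kg·m²·s⁻²·A⁻¹
  (3) [kg·m²·s⁻³·A⁻²] · [s·A] = kg·m²·s⁻²·A⁻¹
  (4) T·m² = Wb·m⁻²·m² = kg·m²·s⁻²·A⁻¹
All reduce to kg·m²·s⁻²·A⁻¹ except (1), which is kg·m²·s⁻².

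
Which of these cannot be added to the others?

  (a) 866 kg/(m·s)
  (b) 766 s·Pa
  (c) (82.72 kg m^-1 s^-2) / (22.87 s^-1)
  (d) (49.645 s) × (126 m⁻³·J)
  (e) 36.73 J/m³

(e)

Expand each in SI base units:
  (a) kg·m⁻¹·s⁻¹
  (b) Pa·s = N·m⁻²·s = kg·m⁻¹·s⁻¹
  (c) [kg·m⁻¹·s⁻²] / [s⁻¹] = kg·m⁻¹·s⁻¹
  (d) [s] · [kg·m⁻¹·s⁻²] = kg·m⁻¹·s⁻¹
  (e) J·m⁻³ = N·m·m⁻³ = kg·m⁻¹·s⁻²
All reduce to kg·m⁻¹·s⁻¹ except (e), which is kg·m⁻¹·s⁻².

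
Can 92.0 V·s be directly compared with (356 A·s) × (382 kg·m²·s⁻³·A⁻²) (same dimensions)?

Work out the base dimensions of each:
  92.0 V·s:  V·s = J·C⁻¹·s = kg·m²·s⁻²·A⁻¹
  (356 A·s) × (382 kg·m²·s⁻³·A⁻²):  [s·A] · [kg·m²·s⁻³·A⁻²] = kg·m²·s⁻²·A⁻¹
Both are kg·m²·s⁻²·A⁻¹, so they have the same dimensions and can be added.

Yes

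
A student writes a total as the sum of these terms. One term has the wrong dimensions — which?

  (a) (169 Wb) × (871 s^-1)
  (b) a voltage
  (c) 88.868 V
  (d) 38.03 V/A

In SI base units:
  (a) [kg·m²·s⁻²·A⁻¹] · [s⁻¹] = kg·m²·s⁻³·A⁻¹
  (b) [voltage] = kg·m²·s⁻³·A⁻¹
  (c) V = J·C⁻¹ = kg·m²·s⁻³·A⁻¹
  (d) V·A⁻¹ = J·C⁻¹·A⁻¹ = kg·m²·s⁻³·A⁻²
All reduce to kg·m²·s⁻³·A⁻¹ except (d), which is kg·m²·s⁻³·A⁻².

(d)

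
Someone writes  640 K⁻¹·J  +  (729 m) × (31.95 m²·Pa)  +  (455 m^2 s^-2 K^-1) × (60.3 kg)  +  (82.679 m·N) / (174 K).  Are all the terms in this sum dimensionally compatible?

In SI base units:
  640 K⁻¹·J:  J·K⁻¹ = N·m·K⁻¹ = kg·m²·s⁻²·K⁻¹
  (729 m) × (31.95 m²·Pa):  [m] · [kg·m·s⁻²] = kg·m²·s⁻²
  (455 m^2 s^-2 K^-1) × (60.3 kg):  [m²·s⁻²·K⁻¹] · [kg] = kg·m²·s⁻²·K⁻¹
  (82.679 m·N) / (174 K):  [kg·m²·s⁻²] / [K] = kg·m²·s⁻²·K⁻¹
The terms do not share a single dimension (kg·m²·s⁻² vs kg·m²·s⁻²·K⁻¹).

No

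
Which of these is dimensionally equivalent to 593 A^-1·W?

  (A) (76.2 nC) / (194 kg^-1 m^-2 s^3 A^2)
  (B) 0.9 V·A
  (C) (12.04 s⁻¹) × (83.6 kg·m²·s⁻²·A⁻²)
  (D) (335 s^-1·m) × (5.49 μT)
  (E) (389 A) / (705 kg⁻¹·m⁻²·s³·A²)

(E)

Reference: W·A⁻¹ = J·s⁻¹·A⁻¹ = kg·m²·s⁻³·A⁻¹.
Each option:
  (A) [s·A] / [kg⁻¹·m⁻²·s³·A²] = kg·m²·s⁻²·A⁻¹
  (B) V·A = J·C⁻¹·A = kg·m²·s⁻³
  (C) [s⁻¹] · [kg·m²·s⁻²·A⁻²] = kg·m²·s⁻³·A⁻²
  (D) [m·s⁻¹] · [kg·s⁻²·A⁻¹] = kg·m·s⁻³·A⁻¹
  (E) [A] / [kg⁻¹·m⁻²·s³·A²] = kg·m²·s⁻³·A⁻¹  ← same
Only (E) matches kg·m²·s⁻³·A⁻¹.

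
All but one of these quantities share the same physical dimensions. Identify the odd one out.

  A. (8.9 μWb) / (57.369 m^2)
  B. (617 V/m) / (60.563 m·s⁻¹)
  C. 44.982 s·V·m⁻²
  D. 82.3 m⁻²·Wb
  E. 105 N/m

E.

In SI base units:
  A. [kg·m²·s⁻²·A⁻¹] / [m²] = kg·s⁻²·A⁻¹
  B. [kg·m·s⁻³·A⁻¹] / [m·s⁻¹] = kg·s⁻²·A⁻¹
  C. V·s·m⁻² = J·C⁻¹·s·m⁻² = kg·s⁻²·A⁻¹
  D. Wb·m⁻² = V·s·m⁻² = kg·s⁻²·A⁻¹
  E. N·m⁻¹ = kg·m·s⁻²·m⁻¹ = kg·s⁻²
All reduce to kg·s⁻²·A⁻¹ except E., which is kg·s⁻².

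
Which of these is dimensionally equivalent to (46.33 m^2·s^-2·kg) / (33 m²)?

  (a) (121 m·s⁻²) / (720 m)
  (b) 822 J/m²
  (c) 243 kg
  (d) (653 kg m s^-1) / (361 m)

(b)

Reference: [kg·m²·s⁻²] / [m²] = kg·s⁻².
Each option:
  (a) [m·s⁻²] / [m] = s⁻²
  (b) J·m⁻² = N·m·m⁻² = kg·s⁻²  ← same
  (c) kg
  (d) [kg·m·s⁻¹] / [m] = kg·s⁻¹
Only (b) matches kg·s⁻².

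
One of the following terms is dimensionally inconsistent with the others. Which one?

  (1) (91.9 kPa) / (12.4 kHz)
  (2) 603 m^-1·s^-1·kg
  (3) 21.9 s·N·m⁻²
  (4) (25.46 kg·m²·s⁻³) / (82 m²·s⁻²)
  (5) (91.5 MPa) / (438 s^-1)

Dimensions:
  (1) [kg·m⁻¹·s⁻²] / [s⁻¹] = kg·m⁻¹·s⁻¹
  (2) kg·m⁻¹·s⁻¹
  (3) N·s·m⁻² = kg·m·s⁻²·s·m⁻² = kg·m⁻¹·s⁻¹
  (4) [kg·m²·s⁻³] / [m²·s⁻²] = kg·s⁻¹
  (5) [kg·m⁻¹·s⁻²] / [s⁻¹] = kg·m⁻¹·s⁻¹
All reduce to kg·m⁻¹·s⁻¹ except (4), which is kg·s⁻¹.

(4)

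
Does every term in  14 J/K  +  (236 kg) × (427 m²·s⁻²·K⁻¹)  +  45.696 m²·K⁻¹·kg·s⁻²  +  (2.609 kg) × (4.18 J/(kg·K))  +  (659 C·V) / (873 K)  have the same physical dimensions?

Work out the base dimensions of each:
  14 J/K:  J·K⁻¹ = N·m·K⁻¹ = kg·m²·s⁻²·K⁻¹
  (236 kg) × (427 m²·s⁻²·K⁻¹):  [kg] · [m²·s⁻²·K⁻¹] = kg·m²·s⁻²·K⁻¹
  45.696 m²·K⁻¹·kg·s⁻²:  kg·m²·s⁻²·K⁻¹
  (2.609 kg) × (4.18 J/(kg·K)):  [kg] · [m²·s⁻²·K⁻¹] = kg·m²·s⁻²·K⁻¹
  (659 C·V) / (873 K):  [kg·m²·s⁻²] / [K] = kg·m²·s⁻²·K⁻¹
Every term reduces to kg·m²·s⁻²·K⁻¹.

Yes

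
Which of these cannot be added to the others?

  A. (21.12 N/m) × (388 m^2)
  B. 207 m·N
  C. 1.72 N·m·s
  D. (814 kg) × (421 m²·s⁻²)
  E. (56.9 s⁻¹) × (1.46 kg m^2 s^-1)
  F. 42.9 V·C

C.

Expand each in SI base units:
  A. [kg·s⁻²] · [m²] = kg·m²·s⁻²
  B. N·m = kg·m·s⁻²·m = kg·m²·s⁻²
  C. N·m·s = kg·m·s⁻²·m·s = kg·m²·s⁻¹
  D. [kg] · [m²·s⁻²] = kg·m²·s⁻²
  E. [s⁻¹] · [kg·m²·s⁻¹] = kg·m²·s⁻²
  F. C·V = s·A·J·C⁻¹ = kg·m²·s⁻²
All reduce to kg·m²·s⁻² except C., which is kg·m²·s⁻¹.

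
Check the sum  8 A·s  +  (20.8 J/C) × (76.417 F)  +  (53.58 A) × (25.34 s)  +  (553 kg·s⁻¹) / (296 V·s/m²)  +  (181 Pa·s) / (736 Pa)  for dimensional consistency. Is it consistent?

No

Dimensions:
  8 A·s:  A·s = s·A
  (20.8 J/C) × (76.417 F):  [kg·m²·s⁻³·A⁻¹] · [kg⁻¹·m⁻²·s⁴·A²] = s·A
  (53.58 A) × (25.34 s):  [A] · [s] = s·A
  (553 kg·s⁻¹) / (296 V·s/m²):  [kg·s⁻¹] / [kg·s⁻²·A⁻¹] = s·A
  (181 Pa·s) / (736 Pa):  [kg·m⁻¹·s⁻¹] / [kg·m⁻¹·s⁻²] = s
The terms do not share a single dimension (s vs s·A).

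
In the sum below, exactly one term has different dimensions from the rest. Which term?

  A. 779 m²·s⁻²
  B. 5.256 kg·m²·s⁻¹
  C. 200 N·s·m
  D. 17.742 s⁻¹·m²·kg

A.

Dimensions:
  A. m²·s⁻²
  B. kg·m²·s⁻¹
  C. N·m·s = kg·m·s⁻²·m·s = kg·m²·s⁻¹
  D. kg·m²·s⁻¹
All reduce to kg·m²·s⁻¹ except A., which is m²·s⁻².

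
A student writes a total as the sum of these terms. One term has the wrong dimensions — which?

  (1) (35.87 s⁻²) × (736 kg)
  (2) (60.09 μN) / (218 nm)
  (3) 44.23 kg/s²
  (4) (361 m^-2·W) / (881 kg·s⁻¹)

Reduce each to base SI dimensions:
  (1) [s⁻²] · [kg] = kg·s⁻²
  (2) [kg·m·s⁻²] / [m] = kg·s⁻²
  (3) kg·s⁻²
  (4) [kg·s⁻³] / [kg·s⁻¹] = s⁻²
All reduce to kg·s⁻² except (4), which is s⁻².

(4)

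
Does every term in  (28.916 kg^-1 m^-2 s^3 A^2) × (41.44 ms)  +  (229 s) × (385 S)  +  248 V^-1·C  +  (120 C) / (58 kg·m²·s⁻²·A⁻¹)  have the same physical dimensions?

No

Reduce each to base SI dimensions:
  (28.916 kg^-1 m^-2 s^3 A^2) × (41.44 ms):  [kg⁻¹·m⁻²·s³·A²] · [s] = kg⁻¹·m⁻²·s⁴·A²
  (229 s) × (385 S):  [s] · [kg⁻¹·m⁻²·s³·A²] = kg⁻¹·m⁻²·s⁴·A²
  248 V^-1·C:  C·V⁻¹ = s·A·(J·C⁻¹)⁻¹ = kg⁻¹·m⁻²·s⁴·A²
  (120 C) / (58 kg·m²·s⁻²·A⁻¹):  [s·A] / [kg·m²·s⁻²·A⁻¹] = kg⁻¹·m⁻²·s³·A²
The terms do not share a single dimension (kg⁻¹·m⁻²·s³·A² vs kg⁻¹·m⁻²·s⁴·A²).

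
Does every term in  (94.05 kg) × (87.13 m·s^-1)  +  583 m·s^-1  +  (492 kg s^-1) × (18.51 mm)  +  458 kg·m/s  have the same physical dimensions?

No

Dimensions:
  (94.05 kg) × (87.13 m·s^-1):  [kg] · [m·s⁻¹] = kg·m·s⁻¹
  583 m·s^-1:  m·s⁻¹
  (492 kg s^-1) × (18.51 mm):  [kg·s⁻¹] · [m] = kg·m·s⁻¹
  458 kg·m/s:  kg·m·s⁻¹
The terms do not share a single dimension (kg·m·s⁻¹ vs m·s⁻¹).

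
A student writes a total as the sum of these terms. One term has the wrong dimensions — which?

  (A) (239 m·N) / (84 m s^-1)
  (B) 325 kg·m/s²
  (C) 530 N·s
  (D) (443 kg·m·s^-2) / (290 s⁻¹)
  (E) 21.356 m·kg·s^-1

In SI base units:
  (A) [kg·m²·s⁻²] / [m·s⁻¹] = kg·m·s⁻¹
  (B) kg·m·s⁻²
  (C) N·s = kg·m·s⁻²·s = kg·m·s⁻¹
  (D) [kg·m·s⁻²] / [s⁻¹] = kg·m·s⁻¹
  (E) kg·m·s⁻¹
All reduce to kg·m·s⁻¹ except (B), which is kg·m·s⁻².

(B)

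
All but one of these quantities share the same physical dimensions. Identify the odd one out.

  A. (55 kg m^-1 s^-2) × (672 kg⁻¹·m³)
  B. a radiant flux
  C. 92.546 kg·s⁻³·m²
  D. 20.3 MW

A.

Expand each in SI base units:
  A. [kg·m⁻¹·s⁻²] · [kg⁻¹·m³] = m²·s⁻²
  B. [radiant flux] = kg·m²·s⁻³
  C. kg·m²·s⁻³
  D. W = J·s⁻¹ = kg·m²·s⁻³
All reduce to kg·m²·s⁻³ except A., which is m²·s⁻².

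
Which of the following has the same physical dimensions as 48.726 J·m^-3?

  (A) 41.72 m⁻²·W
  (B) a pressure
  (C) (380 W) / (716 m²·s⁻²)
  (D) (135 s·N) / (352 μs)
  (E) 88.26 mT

Reference: J·m⁻³ = N·m·m⁻³ = kg·m⁻¹·s⁻².
Each option:
  (A) W·m⁻² = J·s⁻¹·m⁻² = kg·s⁻³
  (B) [pressure] = kg·m⁻¹·s⁻²  ← same
  (C) [kg·m²·s⁻³] / [m²·s⁻²] = kg·s⁻¹
  (D) [kg·m·s⁻¹] / [s] = kg·m·s⁻²
  (E) T = Wb·m⁻² = kg·s⁻²·A⁻¹
Only (B) matches kg·m⁻¹·s⁻².

(B)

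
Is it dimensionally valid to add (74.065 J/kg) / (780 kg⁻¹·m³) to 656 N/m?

No

Reduce each to base SI dimensions:
  (74.065 J/kg) / (780 kg⁻¹·m³):  [m²·s⁻²] / [kg⁻¹·m³] = kg·m⁻¹·s⁻²
  656 N/m:  N·m⁻¹ = kg·m·s⁻²·m⁻¹ = kg·s⁻²
kg·m⁻¹·s⁻² ≠ kg·s⁻², so they cannot be added.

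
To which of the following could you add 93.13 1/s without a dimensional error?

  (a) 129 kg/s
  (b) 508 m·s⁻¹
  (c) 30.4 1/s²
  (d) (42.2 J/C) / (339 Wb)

(d)

Reference: s⁻¹.
Each option:
  (a) kg·s⁻¹
  (b) m·s⁻¹
  (c) s⁻²
  (d) [kg·m²·s⁻³·A⁻¹] / [kg·m²·s⁻²·A⁻¹] = s⁻¹  ← same
Only (d) matches s⁻¹.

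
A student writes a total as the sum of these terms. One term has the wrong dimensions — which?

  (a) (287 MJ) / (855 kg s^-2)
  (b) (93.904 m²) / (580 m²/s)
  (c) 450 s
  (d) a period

Reduce each to base SI dimensions:
  (a) [kg·m²·s⁻²] / [kg·s⁻²] = m²
  (b) [m²] / [m²·s⁻¹] = s
  (c) s
  (d) [period] = s
All reduce to s except (a), which is m².

(a)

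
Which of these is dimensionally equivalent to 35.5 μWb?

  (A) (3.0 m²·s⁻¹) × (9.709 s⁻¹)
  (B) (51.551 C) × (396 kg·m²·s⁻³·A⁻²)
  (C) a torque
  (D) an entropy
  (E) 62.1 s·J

Reference: Wb = V·s = kg·m²·s⁻²·A⁻¹.
Each option:
  (A) [m²·s⁻¹] · [s⁻¹] = m²·s⁻²
  (B) [s·A] · [kg·m²·s⁻³·A⁻²] = kg·m²·s⁻²·A⁻¹  ← same
  (C) [torque] = kg·m²·s⁻²
  (D) [entropy] = kg·m²·s⁻²·K⁻¹
  (E) J·s = N·m·s = kg·m²·s⁻¹
Only (B) matches kg·m²·s⁻²·A⁻¹.

(B)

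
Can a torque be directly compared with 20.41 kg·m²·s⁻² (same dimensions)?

Yes

Reduce each to base SI dimensions:
  a torque:  [torque] = kg·m²·s⁻²
  20.41 kg·m²·s⁻²:  kg·m²·s⁻²
Both are kg·m²·s⁻², so they have the same dimensions and can be added.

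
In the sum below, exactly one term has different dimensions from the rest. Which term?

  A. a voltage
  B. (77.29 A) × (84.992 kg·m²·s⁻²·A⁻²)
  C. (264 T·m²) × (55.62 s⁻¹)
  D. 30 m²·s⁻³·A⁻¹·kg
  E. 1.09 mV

In SI base units:
  A. [voltage] = kg·m²·s⁻³·A⁻¹
  B. [A] · [kg·m²·s⁻²·A⁻²] = kg·m²·s⁻²·A⁻¹
  C. [kg·m²·s⁻²·A⁻¹] · [s⁻¹] = kg·m²·s⁻³·A⁻¹
  D. kg·m²·s⁻³·A⁻¹
  E. V = J·C⁻¹ = kg·m²·s⁻³·A⁻¹
All reduce to kg·m²·s⁻³·A⁻¹ except B., which is kg·m²·s⁻²·A⁻¹.

B.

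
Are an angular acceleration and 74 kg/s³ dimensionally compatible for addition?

No

In SI base units:
  an angular acceleration:  [angular acceleration] = s⁻²
  74 kg/s³:  kg·s⁻³
s⁻² ≠ kg·s⁻³, so they cannot be added.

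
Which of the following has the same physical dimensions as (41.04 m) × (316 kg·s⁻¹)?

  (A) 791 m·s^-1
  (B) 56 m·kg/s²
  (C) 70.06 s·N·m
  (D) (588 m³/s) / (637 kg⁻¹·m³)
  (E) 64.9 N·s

Reference: [m] · [kg·s⁻¹] = kg·m·s⁻¹.
Each option:
  (A) m·s⁻¹
  (B) kg·m·s⁻²
  (C) N·m·s = kg·m·s⁻²·m·s = kg·m²·s⁻¹
  (D) [m³·s⁻¹] / [kg⁻¹·m³] = kg·s⁻¹
  (E) N·s = kg·m·s⁻²·s = kg·m·s⁻¹  ← same
Only (E) matches kg·m·s⁻¹.

(E)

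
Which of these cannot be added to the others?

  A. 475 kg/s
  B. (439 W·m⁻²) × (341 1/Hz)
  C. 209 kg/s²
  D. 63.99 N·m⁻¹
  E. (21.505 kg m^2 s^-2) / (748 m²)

In SI base units:
  A. kg·s⁻¹
  B. [kg·s⁻³] · [s] = kg·s⁻²
  C. kg·s⁻²
  D. N·m⁻¹ = kg·m·s⁻²·m⁻¹ = kg·s⁻²
  E. [kg·m²·s⁻²] / [m²] = kg·s⁻²
All reduce to kg·s⁻² except A., which is kg·s⁻¹.

A.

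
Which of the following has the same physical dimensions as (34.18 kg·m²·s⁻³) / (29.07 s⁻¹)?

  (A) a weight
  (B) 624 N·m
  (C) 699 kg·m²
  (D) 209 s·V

(B)

Reference: [kg·m²·s⁻³] / [s⁻¹] = kg·m²·s⁻².
Each option:
  (A) [weight] = kg·m·s⁻²
  (B) N·m = kg·m·s⁻²·m = kg·m²·s⁻²  ← same
  (C) kg·m²
  (D) V·s = J·C⁻¹·s = kg·m²·s⁻²·A⁻¹
Only (B) matches kg·m²·s⁻².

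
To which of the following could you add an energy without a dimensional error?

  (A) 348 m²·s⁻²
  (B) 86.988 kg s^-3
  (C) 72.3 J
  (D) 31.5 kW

Reference: [energy] = kg·m²·s⁻².
Each option:
  (A) m²·s⁻²
  (B) kg·s⁻³
  (C) J = N·m = kg·m²·s⁻²  ← same
  (D) W = J·s⁻¹ = kg·m²·s⁻³
Only (C) matches kg·m²·s⁻².

(C)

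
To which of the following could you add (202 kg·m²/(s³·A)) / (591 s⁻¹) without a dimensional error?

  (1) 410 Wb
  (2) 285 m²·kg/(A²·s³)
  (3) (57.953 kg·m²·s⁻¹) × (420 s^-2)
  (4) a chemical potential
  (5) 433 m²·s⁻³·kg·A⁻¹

(1)

Reference: [kg·m²·s⁻³·A⁻¹] / [s⁻¹] = kg·m²·s⁻²·A⁻¹.
Each option:
  (1) Wb = V·s = kg·m²·s⁻²·A⁻¹  ← same
  (2) kg·m²·s⁻³·A⁻²
  (3) [kg·m²·s⁻¹] · [s⁻²] = kg·m²·s⁻³
  (4) [chemical potential] = kg·m²·s⁻²·mol⁻¹
  (5) kg·m²·s⁻³·A⁻¹
Only (1) matches kg·m²·s⁻²·A⁻¹.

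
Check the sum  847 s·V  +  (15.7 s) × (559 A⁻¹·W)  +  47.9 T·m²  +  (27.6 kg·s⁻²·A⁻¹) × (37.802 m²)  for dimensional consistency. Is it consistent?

In SI base units:
  847 s·V:  V·s = J·C⁻¹·s = kg·m²·s⁻²·A⁻¹
  (15.7 s) × (559 A⁻¹·W):  [s] · [kg·m²·s⁻³·A⁻¹] = kg·m²·s⁻²·A⁻¹
  47.9 T·m²:  T·m² = Wb·m⁻²·m² = kg·m²·s⁻²·A⁻¹
  (27.6 kg·s⁻²·A⁻¹) × (37.802 m²):  [kg·s⁻²·A⁻¹] · [m²] = kg·m²·s⁻²·A⁻¹
Every term reduces to kg·m²·s⁻²·A⁻¹.

Yes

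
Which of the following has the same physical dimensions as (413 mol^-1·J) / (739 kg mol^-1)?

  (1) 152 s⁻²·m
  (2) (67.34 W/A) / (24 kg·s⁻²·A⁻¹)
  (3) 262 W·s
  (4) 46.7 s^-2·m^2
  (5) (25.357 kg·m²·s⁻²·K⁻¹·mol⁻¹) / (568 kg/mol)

Reference: [kg·m²·s⁻²·mol⁻¹] / [kg·mol⁻¹] = m²·s⁻².
Each option:
  (1) m·s⁻²
  (2) [kg·m²·s⁻³·A⁻¹] / [kg·s⁻²·A⁻¹] = m²·s⁻¹
  (3) W·s = J·s⁻¹·s = kg·m²·s⁻²
  (4) m²·s⁻²  ← same
  (5) [kg·m²·s⁻²·K⁻¹·mol⁻¹] / [kg·mol⁻¹] = m²·s⁻²·K⁻¹
Only (4) matches m²·s⁻².

(4)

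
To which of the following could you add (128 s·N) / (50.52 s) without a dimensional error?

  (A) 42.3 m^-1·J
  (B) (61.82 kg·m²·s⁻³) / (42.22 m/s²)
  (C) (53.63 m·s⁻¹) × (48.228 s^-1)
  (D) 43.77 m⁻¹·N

Reference: [kg·m·s⁻¹] / [s] = kg·m·s⁻².
Each option:
  (A) J·m⁻¹ = N·m·m⁻¹ = kg·m·s⁻²  ← same
  (B) [kg·m²·s⁻³] / [m·s⁻²] = kg·m·s⁻¹
  (C) [m·s⁻¹] · [s⁻¹] = m·s⁻²
  (D) N·m⁻¹ = kg·m·s⁻²·m⁻¹ = kg·s⁻²
Only (A) matches kg·m·s⁻².

(A)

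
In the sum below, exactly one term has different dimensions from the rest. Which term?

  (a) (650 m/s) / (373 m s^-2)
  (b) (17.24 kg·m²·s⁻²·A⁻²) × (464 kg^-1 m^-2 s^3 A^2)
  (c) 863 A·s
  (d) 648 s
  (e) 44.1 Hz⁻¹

Expand each in SI base units:
  (a) [m·s⁻¹] / [m·s⁻²] = s
  (b) [kg·m²·s⁻²·A⁻²] · [kg⁻¹·m⁻²·s³·A²] = s
  (c) A·s = s·A
  (d) s
  (e) Hz⁻¹ = (s⁻¹)⁻¹ = s
All reduce to s except (c), which is s·A.

(c)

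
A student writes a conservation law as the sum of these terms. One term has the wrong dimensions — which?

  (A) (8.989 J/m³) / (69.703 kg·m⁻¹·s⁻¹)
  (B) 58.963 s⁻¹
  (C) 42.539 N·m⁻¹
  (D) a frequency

Work out the base dimensions of each:
  (A) [kg·m⁻¹·s⁻²] / [kg·m⁻¹·s⁻¹] = s⁻¹
  (B) s⁻¹
  (C) N·m⁻¹ = kg·m·s⁻²·m⁻¹ = kg·s⁻²
  (D) [frequency] = s⁻¹
All reduce to s⁻¹ except (C), which is kg·s⁻².

(C)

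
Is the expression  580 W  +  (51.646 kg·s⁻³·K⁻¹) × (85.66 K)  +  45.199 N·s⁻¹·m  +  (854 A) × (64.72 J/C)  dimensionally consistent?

Work out the base dimensions of each:
  580 W:  W = J·s⁻¹ = kg·m²·s⁻³
  (51.646 kg·s⁻³·K⁻¹) × (85.66 K):  [kg·s⁻³·K⁻¹] · [K] = kg·s⁻³
  45.199 N·s⁻¹·m:  N·m·s⁻¹ = kg·m·s⁻²·m·s⁻¹ = kg·m²·s⁻³
  (854 A) × (64.72 J/C):  [A] · [kg·m²·s⁻³·A⁻¹] = kg·m²·s⁻³
The terms do not share a single dimension (kg·m²·s⁻³ vs kg·s⁻³).

No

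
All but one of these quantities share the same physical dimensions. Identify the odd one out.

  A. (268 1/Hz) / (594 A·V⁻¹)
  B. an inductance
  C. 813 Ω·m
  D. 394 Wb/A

Reduce each to base SI dimensions:
  A. [s] / [kg⁻¹·m⁻²·s³·A²] = kg·m²·s⁻²·A⁻²
  B. [inductance] = kg·m²·s⁻²·A⁻²
  C. Ω·m = V·A⁻¹·m = kg·m³·s⁻³·A⁻²
  D. Wb·A⁻¹ = V·s·A⁻¹ = kg·m²·s⁻²·A⁻²
All reduce to kg·m²·s⁻²·A⁻² except C., which is kg·m³·s⁻³·A⁻².

C.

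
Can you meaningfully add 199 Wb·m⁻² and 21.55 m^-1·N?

Dimensions:
  199 Wb·m⁻²:  Wb·m⁻² = V·s·m⁻² = kg·s⁻²·A⁻¹
  21.55 m^-1·N:  N·m⁻¹ = kg·m·s⁻²·m⁻¹ = kg·s⁻²
kg·s⁻²·A⁻¹ ≠ kg·s⁻², so they cannot be added.

No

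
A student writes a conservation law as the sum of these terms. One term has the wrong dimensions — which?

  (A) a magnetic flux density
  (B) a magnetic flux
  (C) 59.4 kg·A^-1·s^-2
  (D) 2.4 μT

(B)

Dimensions:
  (A) [magnetic flux density] = kg·s⁻²·A⁻¹
  (B) [magnetic flux] = kg·m²·s⁻²·A⁻¹
  (C) kg·s⁻²·A⁻¹
  (D) T = Wb·m⁻² = kg·s⁻²·A⁻¹
All reduce to kg·s⁻²·A⁻¹ except (B), which is kg·m²·s⁻²·A⁻¹.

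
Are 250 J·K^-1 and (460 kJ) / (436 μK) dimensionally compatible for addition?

Dimensions:
  250 J·K^-1:  J·K⁻¹ = N·m·K⁻¹ = kg·m²·s⁻²·K⁻¹
  (460 kJ) / (436 μK):  [kg·m²·s⁻²] / [K] = kg·m²·s⁻²·K⁻¹
Both are kg·m²·s⁻²·K⁻¹, so they have the same dimensions and can be added.

Yes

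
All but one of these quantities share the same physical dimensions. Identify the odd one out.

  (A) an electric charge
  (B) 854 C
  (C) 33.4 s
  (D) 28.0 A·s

In SI base units:
  (A) [electric charge] = s·A
  (B) C = s·A
  (C) s
  (D) A·s = s·A
All reduce to s·A except (C), which is s.

(C)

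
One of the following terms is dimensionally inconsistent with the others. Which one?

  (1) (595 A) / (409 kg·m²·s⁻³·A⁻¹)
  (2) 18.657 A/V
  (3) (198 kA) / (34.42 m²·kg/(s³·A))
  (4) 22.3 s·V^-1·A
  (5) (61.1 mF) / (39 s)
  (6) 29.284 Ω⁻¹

In SI base units:
  (1) [A] / [kg·m²·s⁻³·A⁻¹] = kg⁻¹·m⁻²·s³·A²
  (2) A·V⁻¹ = A·(J·C⁻¹)⁻¹ = kg⁻¹·m⁻²·s³·A²
  (3) [A] / [kg·m²·s⁻³·A⁻¹] = kg⁻¹·m⁻²·s³·A²
  (4) A·s·V⁻¹ = A·s·(J·C⁻¹)⁻¹ = kg⁻¹·m⁻²·s⁴·A²
  (5) [kg⁻¹·m⁻²·s⁴·A²] / [s] = kg⁻¹·m⁻²·s³·A²
  (6) Ω⁻¹ = (V·A⁻¹)⁻¹ = kg⁻¹·m⁻²·s³·A²
All reduce to kg⁻¹·m⁻²·s³·A² except (4), which is kg⁻¹·m⁻²·s⁴·A².

(4)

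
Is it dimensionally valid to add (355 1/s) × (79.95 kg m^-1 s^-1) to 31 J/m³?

Yes

Work out the base dimensions of each:
  (355 1/s) × (79.95 kg m^-1 s^-1):  [s⁻¹] · [kg·m⁻¹·s⁻¹] = kg·m⁻¹·s⁻²
  31 J/m³:  J·m⁻³ = N·m·m⁻³ = kg·m⁻¹·s⁻²
Both are kg·m⁻¹·s⁻², so they have the same dimensions and can be added.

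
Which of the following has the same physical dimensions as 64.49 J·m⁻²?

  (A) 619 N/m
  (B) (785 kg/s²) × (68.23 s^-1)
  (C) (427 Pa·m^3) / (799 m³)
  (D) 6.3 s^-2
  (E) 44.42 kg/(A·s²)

(A)

Reference: J·m⁻² = N·m·m⁻² = kg·s⁻².
Each option:
  (A) N·m⁻¹ = kg·m·s⁻²·m⁻¹ = kg·s⁻²  ← same
  (B) [kg·s⁻²] · [s⁻¹] = kg·s⁻³
  (C) [kg·m²·s⁻²] / [m³] = kg·m⁻¹·s⁻²
  (D) s⁻²
  (E) kg·s⁻²·A⁻¹
Only (A) matches kg·s⁻².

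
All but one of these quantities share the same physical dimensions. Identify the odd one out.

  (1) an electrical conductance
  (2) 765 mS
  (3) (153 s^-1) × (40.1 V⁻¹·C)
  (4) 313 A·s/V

(4)

Reduce each to base SI dimensions:
  (1) [electrical conductance] = kg⁻¹·m⁻²·s³·A²
  (2) S = Ω⁻¹ = kg⁻¹·m⁻²·s³·A²
  (3) [s⁻¹] · [kg⁻¹·m⁻²·s⁴·A²] = kg⁻¹·m⁻²·s³·A²
  (4) A·s·V⁻¹ = A·s·(J·C⁻¹)⁻¹ = kg⁻¹·m⁻²·s⁴·A²
All reduce to kg⁻¹·m⁻²·s³·A² except (4), which is kg⁻¹·m⁻²·s⁴·A².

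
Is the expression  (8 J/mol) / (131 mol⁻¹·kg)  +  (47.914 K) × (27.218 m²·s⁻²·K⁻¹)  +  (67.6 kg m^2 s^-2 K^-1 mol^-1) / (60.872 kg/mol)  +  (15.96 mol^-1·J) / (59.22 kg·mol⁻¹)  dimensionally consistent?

Dimensions:
  (8 J/mol) / (131 mol⁻¹·kg):  [kg·m²·s⁻²·mol⁻¹] / [kg·mol⁻¹] = m²·s⁻²
  (47.914 K) × (27.218 m²·s⁻²·K⁻¹):  [K] · [m²·s⁻²·K⁻¹] = m²·s⁻²
  (67.6 kg m^2 s^-2 K^-1 mol^-1) / (60.872 kg/mol):  [kg·m²·s⁻²·K⁻¹·mol⁻¹] / [kg·mol⁻¹] = m²·s⁻²·K⁻¹
  (15.96 mol^-1·J) / (59.22 kg·mol⁻¹):  [kg·m²·s⁻²·mol⁻¹] / [kg·mol⁻¹] = m²·s⁻²
The terms do not share a single dimension (m²·s⁻² vs m²·s⁻²·K⁻¹).

No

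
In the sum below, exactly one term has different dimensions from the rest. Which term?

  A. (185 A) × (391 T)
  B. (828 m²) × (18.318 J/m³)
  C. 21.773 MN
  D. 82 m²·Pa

Reduce each to base SI dimensions:
  A. [A] · [kg·s⁻²·A⁻¹] = kg·s⁻²
  B. [m²] · [kg·m⁻¹·s⁻²] = kg·m·s⁻²
  C. N = kg·m·s⁻²
  D. Pa·m² = N·m⁻²·m² = kg·m·s⁻²
All reduce to kg·m·s⁻² except A., which is kg·s⁻².

A.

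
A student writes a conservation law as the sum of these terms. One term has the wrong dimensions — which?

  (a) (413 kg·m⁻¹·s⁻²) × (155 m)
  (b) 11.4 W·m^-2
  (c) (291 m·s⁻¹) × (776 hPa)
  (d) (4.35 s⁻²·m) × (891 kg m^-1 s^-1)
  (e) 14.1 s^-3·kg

(a)

Dimensions:
  (a) [kg·m⁻¹·s⁻²] · [m] = kg·s⁻²
  (b) W·m⁻² = J·s⁻¹·m⁻² = kg·s⁻³
  (c) [m·s⁻¹] · [kg·m⁻¹·s⁻²] = kg·s⁻³
  (d) [m·s⁻²] · [kg·m⁻¹·s⁻¹] = kg·s⁻³
  (e) kg·s⁻³
All reduce to kg·s⁻³ except (a), which is kg·s⁻².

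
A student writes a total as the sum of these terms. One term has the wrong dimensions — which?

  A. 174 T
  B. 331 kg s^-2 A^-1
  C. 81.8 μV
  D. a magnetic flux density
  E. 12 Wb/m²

C.

Dimensions:
  A. T = Wb·m⁻² = kg·s⁻²·A⁻¹
  B. kg·s⁻²·A⁻¹
  C. V = J·C⁻¹ = kg·m²·s⁻³·A⁻¹
  D. [magnetic flux density] = kg·s⁻²·A⁻¹
  E. Wb·m⁻² = V·s·m⁻² = kg·s⁻²·A⁻¹
All reduce to kg·s⁻²·A⁻¹ except C., which is kg·m²·s⁻³·A⁻¹.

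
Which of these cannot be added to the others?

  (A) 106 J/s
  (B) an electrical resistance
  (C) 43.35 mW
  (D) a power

Work out the base dimensions of each:
  (A) J·s⁻¹ = N·m·s⁻¹ = kg·m²·s⁻³
  (B) [electrical resistance] = kg·m²·s⁻³·A⁻²
  (C) W = J·s⁻¹ = kg·m²·s⁻³
  (D) [power] = kg·m²·s⁻³
All reduce to kg·m²·s⁻³ except (B), which is kg·m²·s⁻³·A⁻².

(B)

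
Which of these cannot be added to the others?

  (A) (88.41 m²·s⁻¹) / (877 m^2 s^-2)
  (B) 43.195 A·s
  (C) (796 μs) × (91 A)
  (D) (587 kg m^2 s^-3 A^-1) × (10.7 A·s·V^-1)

Reduce each to base SI dimensions:
  (A) [m²·s⁻¹] / [m²·s⁻²] = s
  (B) A·s = s·A
  (C) [s] · [A] = s·A
  (D) [kg·m²·s⁻³·A⁻¹] · [kg⁻¹·m⁻²·s⁴·A²] = s·A
All reduce to s·A except (A), which is s.

(A)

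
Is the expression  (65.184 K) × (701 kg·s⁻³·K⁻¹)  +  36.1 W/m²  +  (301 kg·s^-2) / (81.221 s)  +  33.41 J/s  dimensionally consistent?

No

Work out the base dimensions of each:
  (65.184 K) × (701 kg·s⁻³·K⁻¹):  [K] · [kg·s⁻³·K⁻¹] = kg·s⁻³
  36.1 W/m²:  W·m⁻² = J·s⁻¹·m⁻² = kg·s⁻³
  (301 kg·s^-2) / (81.221 s):  [kg·s⁻²] / [s] = kg·s⁻³
  33.41 J/s:  J·s⁻¹ = N·m·s⁻¹ = kg·m²·s⁻³
The terms do not share a single dimension (kg·m²·s⁻³ vs kg·s⁻³).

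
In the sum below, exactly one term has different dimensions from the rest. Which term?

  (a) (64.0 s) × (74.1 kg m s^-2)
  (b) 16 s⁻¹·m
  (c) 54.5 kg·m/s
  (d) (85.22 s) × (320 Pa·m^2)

(b)

Dimensions:
  (a) [s] · [kg·m·s⁻²] = kg·m·s⁻¹
  (b) m·s⁻¹
  (c) kg·m·s⁻¹
  (d) [s] · [kg·m·s⁻²] = kg·m·s⁻¹
All reduce to kg·m·s⁻¹ except (b), which is m·s⁻¹.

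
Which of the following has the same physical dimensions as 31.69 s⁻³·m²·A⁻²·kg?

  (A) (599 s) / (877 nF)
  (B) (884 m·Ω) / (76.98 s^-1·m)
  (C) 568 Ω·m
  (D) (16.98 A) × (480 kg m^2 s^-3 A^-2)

Reference: kg·m²·s⁻³·A⁻².
Each option:
  (A) [s] / [kg⁻¹·m⁻²·s⁴·A²] = kg·m²·s⁻³·A⁻²  ← same
  (B) [kg·m³·s⁻³·A⁻²] / [m·s⁻¹] = kg·m²·s⁻²·A⁻²
  (C) Ω·m = V·A⁻¹·m = kg·m³·s⁻³·A⁻²
  (D) [A] · [kg·m²·s⁻³·A⁻²] = kg·m²·s⁻³·A⁻¹
Only (A) matches kg·m²·s⁻³·A⁻².

(A)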